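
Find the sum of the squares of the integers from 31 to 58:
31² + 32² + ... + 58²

Use ∑_{k=1}^{n} k² = n(n+1)(2n+1)/6, then subtract the first 30 terms.
∑_{k=1}^{58} k² = 58×59×117/6 = 66729
∑_{k=1}^{30} k² = 30×31×61/6 = 9455
∑_{k=31}^{58} k² = 66729 - 9455 = 57274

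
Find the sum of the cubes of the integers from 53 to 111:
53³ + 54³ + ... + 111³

Use ∑_{k=1}^{n} k³ = [n(n+1)/2]², then subtract the first 52 terms.
∑_{k=1}^{111} k³ = [111×112/2]² = 6216² = 38638656
∑_{k=1}^{52} k³ = [52×53/2]² = 1378² = 1898884
∑_{k=53}^{111} k³ = 38638656 - 1898884 = 36739772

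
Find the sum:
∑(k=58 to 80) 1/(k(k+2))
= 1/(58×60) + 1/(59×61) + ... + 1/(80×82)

Partial fractions: 1/(k(k+2)) = (1/2)[1/k - 1/(k+2)]
Telescoping leaves the first two and last two terms:
= (1/2)[1/58 + 1/59 - 1/81 - 1/82]
= 27416/5682231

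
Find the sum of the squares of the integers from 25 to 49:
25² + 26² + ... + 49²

Use ∑_{k=1}^{n} k² = n(n+1)(2n+1)/6, then subtract the first 24 terms.
∑_{k=1}^{49} k² = 49×50×99/6 = 40425
∑_{k=1}^{24} k² = 24×25×49/6 = 4900
∑_{k=25}^{49} k² = 40425 - 4900 = 35525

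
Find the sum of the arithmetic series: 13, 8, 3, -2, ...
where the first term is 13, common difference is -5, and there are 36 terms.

Sₙ = n/2 × (first + last)
Last term = a + (n-1)d = 13 + (36-1)×(-5) = -162
S_36 = 36/2 × (13 + (-162))
S_36 = 36/2 × (-149) = -2682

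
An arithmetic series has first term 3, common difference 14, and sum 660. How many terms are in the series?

Using S = n/2 × [2a + (n-1)d]
660 = n/2 × [2(3) + (n-1)(14)]
660 = n/2 × [6 + 14n - 14]
1320 = n × [-8 + 14n]
14n² + (-8)n - 1320 = 0
Discriminant: Δ = (-8)² - 4(14)(-1320) = 64 + 73920 = 73984
√Δ = 272
n = [-(-8) + √Δ] / (2·14) = (8 + 272) / 28 = 280 / 28 = 10
(The negative root is discarded since n must be a positive integer.)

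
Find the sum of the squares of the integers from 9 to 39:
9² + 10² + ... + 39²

Use ∑_{k=1}^{n} k² = n(n+1)(2n+1)/6, then subtract the first 8 terms.
∑_{k=1}^{39} k² = 39×40×79/6 = 20540
∑_{k=1}^{8} k² = 8×9×17/6 = 204
∑_{k=9}^{39} k² = 20540 - 204 = 20336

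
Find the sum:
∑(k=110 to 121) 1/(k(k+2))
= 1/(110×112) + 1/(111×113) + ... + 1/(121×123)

Partial fractions: 1/(k(k+2)) = (1/2)[1/k - 1/(k+2)]
Telescoping leaves the first two and last two terms:
= (1/2)[1/110 + 1/111 - 1/122 - 1/123]
= 27073/30537210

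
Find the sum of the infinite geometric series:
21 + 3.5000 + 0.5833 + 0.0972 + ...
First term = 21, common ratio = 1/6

For |r| < 1, S = a / (1 - r)
S = 21 / (1 - (1/6))
S = 21 / (5/6)
S = 126/5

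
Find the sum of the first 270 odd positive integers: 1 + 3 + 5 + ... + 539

Sum of first n odd numbers = n²
= 270²
= 72900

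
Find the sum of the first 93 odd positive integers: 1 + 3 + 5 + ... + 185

Sum of first n odd numbers = n²
= 93²
= 8649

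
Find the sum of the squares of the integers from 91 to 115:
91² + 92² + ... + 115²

Use ∑_{k=1}^{n} k² = n(n+1)(2n+1)/6, then subtract the first 90 terms.
∑_{k=1}^{115} k² = 115×116×231/6 = 513590
∑_{k=1}^{90} k² = 90×91×181/6 = 247065
∑_{k=91}^{115} k² = 513590 - 247065 = 266525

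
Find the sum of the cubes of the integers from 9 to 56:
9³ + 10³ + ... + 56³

Use ∑_{k=1}^{n} k³ = [n(n+1)/2]², then subtract the first 8 terms.
∑_{k=1}^{56} k³ = [56×57/2]² = 1596² = 2547216
∑_{k=1}^{8} k³ = [8×9/2]² = 36² = 1296
∑_{k=9}^{56} k³ = 2547216 - 1296 = 2545920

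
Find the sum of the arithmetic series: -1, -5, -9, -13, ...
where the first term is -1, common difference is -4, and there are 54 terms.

Sₙ = n/2 × (first + last)
Last term = a + (n-1)d = -1 + (54-1)×(-4) = -213
S_54 = 54/2 × (-1 + (-213))
S_54 = 54/2 × (-214) = -5778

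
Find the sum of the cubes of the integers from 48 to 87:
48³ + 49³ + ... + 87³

Use ∑_{k=1}^{n} k³ = [n(n+1)/2]², then subtract the first 47 terms.
∑_{k=1}^{87} k³ = [87×88/2]² = 3828² = 14653584
∑_{k=1}^{47} k³ = [47×48/2]² = 1128² = 1272384
∑_{k=48}^{87} k³ = 14653584 - 1272384 = 13381200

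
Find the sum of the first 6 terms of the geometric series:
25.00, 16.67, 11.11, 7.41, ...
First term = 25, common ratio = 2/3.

Sₙ = a(1 - rⁿ) / (1 - r)
S_6 = 25(1 - (2/3)^6) / (1 - (2/3))
S_6 = 25(1 - (64/729)) / (1/3)
S_6 = 16625/243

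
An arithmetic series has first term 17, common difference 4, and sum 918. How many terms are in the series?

Using S = n/2 × [2a + (n-1)d]
918 = n/2 × [2(17) + (n-1)(4)]
918 = n/2 × [34 + 4n - 4]
1836 = n × [30 + 4n]
4n² + (30)n - 1836 = 0
Discriminant: Δ = (30)² - 4(4)(-1836) = 900 + 29376 = 30276
√Δ = 174
n = [-(30) + √Δ] / (2·4) = (-30 + 174) / 8 = 144 / 8 = 18
(The negative root is discarded since n must be a positive integer.)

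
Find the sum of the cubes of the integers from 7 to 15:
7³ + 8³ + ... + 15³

Use ∑_{k=1}^{n} k³ = [n(n+1)/2]², then subtract the first 6 terms.
∑_{k=1}^{15} k³ = [15×16/2]² = 120² = 14400
∑_{k=1}^{6} k³ = [6×7/2]² = 21² = 441
∑_{k=7}^{15} k³ = 14400 - 441 = 13959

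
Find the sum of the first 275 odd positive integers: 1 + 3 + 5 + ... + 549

Sum of first n odd numbers = n²
= 275²
= 75625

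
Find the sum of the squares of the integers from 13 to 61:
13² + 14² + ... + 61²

Use ∑_{k=1}^{n} k² = n(n+1)(2n+1)/6, then subtract the first 12 terms.
∑_{k=1}^{61} k² = 61×62×123/6 = 77531
∑_{k=1}^{12} k² = 12×13×25/6 = 650
∑_{k=13}^{61} k² = 77531 - 650 = 76881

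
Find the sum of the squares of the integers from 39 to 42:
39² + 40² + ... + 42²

Use ∑_{k=1}^{n} k² = n(n+1)(2n+1)/6, then subtract the first 38 terms.
∑_{k=1}^{42} k² = 42×43×85/6 = 25585
∑_{k=1}^{38} k² = 38×39×77/6 = 19019
∑_{k=39}^{42} k² = 25585 - 19019 = 6566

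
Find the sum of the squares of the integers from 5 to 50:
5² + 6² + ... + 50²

Use ∑_{k=1}^{n} k² = n(n+1)(2n+1)/6, then subtract the first 4 terms.
∑_{k=1}^{50} k² = 50×51×101/6 = 42925
∑_{k=1}^{4} k² = 4×5×9/6 = 30
∑_{k=5}^{50} k² = 42925 - 30 = 42895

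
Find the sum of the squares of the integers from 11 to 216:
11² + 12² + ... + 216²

Use ∑_{k=1}^{n} k² = n(n+1)(2n+1)/6, then subtract the first 10 terms.
∑_{k=1}^{216} k² = 216×217×433/6 = 3382596
∑_{k=1}^{10} k² = 10×11×21/6 = 385
∑_{k=11}^{216} k² = 3382596 - 385 = 3382211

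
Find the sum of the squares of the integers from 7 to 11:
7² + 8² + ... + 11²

Use ∑_{k=1}^{n} k² = n(n+1)(2n+1)/6, then subtract the first 6 terms.
∑_{k=1}^{11} k² = 11×12×23/6 = 506
∑_{k=1}^{6} k² = 6×7×13/6 = 91
∑_{k=7}^{11} k² = 506 - 91 = 415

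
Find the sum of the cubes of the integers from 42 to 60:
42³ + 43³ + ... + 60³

Use ∑_{k=1}^{n} k³ = [n(n+1)/2]², then subtract the first 41 terms.
∑_{k=1}^{60} k³ = [60×61/2]² = 1830² = 3348900
∑_{k=1}^{41} k³ = [41×42/2]² = 861² = 741321
∑_{k=42}^{60} k³ = 3348900 - 741321 = 2607579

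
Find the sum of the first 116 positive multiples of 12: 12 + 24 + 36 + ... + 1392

Factor out 12: = 12(1 + 2 + ... + 116) = 12 × n(n+1)/2
= 12 × 116×117/2
= 12 × 6786
= 81432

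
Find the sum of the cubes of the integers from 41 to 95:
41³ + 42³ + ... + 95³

Use ∑_{k=1}^{n} k³ = [n(n+1)/2]², then subtract the first 40 terms.
∑_{k=1}^{95} k³ = [95×96/2]² = 4560² = 20793600
∑_{k=1}^{40} k³ = [40×41/2]² = 820² = 672400
∑_{k=41}^{95} k³ = 20793600 - 672400 = 20121200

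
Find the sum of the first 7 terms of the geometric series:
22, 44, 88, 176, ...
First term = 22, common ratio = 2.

Sₙ = a(1 - rⁿ) / (1 - r)
S_7 = 22(1 - 2^7) / (1 - 2)
S_7 = 22(1 - 128) / (-1)
S_7 = 2794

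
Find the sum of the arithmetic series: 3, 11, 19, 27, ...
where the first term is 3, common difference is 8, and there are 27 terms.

Sₙ = n/2 × (first + last)
Last term = a + (n-1)d = 3 + (27-1)×8 = 211
S_27 = 27/2 × (3 + 211)
S_27 = 27/2 × 214 = 2889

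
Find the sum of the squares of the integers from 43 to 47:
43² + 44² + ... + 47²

Use ∑_{k=1}^{n} k² = n(n+1)(2n+1)/6, then subtract the first 42 terms.
∑_{k=1}^{47} k² = 47×48×95/6 = 35720
∑_{k=1}^{42} k² = 42×43×85/6 = 25585
∑_{k=43}^{47} k² = 35720 - 25585 = 10135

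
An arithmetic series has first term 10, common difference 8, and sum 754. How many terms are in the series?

Using S = n/2 × [2a + (n-1)d]
754 = n/2 × [2(10) + (n-1)(8)]
754 = n/2 × [20 + 8n - 8]
1508 = n × [12 + 8n]
8n² + (12)n - 1508 = 0
Discriminant: Δ = (12)² - 4(8)(-1508) = 144 + 48256 = 48400
√Δ = 220
n = [-(12) + √Δ] / (2·8) = (-12 + 220) / 16 = 208 / 16 = 13
(The negative root is discarded since n must be a positive integer.)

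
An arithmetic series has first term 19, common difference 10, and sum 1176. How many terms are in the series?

Using S = n/2 × [2a + (n-1)d]
1176 = n/2 × [2(19) + (n-1)(10)]
1176 = n/2 × [38 + 10n - 10]
2352 = n × [28 + 10n]
10n² + (28)n - 2352 = 0
Discriminant: Δ = (28)² - 4(10)(-2352) = 784 + 94080 = 94864
√Δ = 308
n = [-(28) + √Δ] / (2·10) = (-28 + 308) / 20 = 280 / 20 = 14
(The negative root is discarded since n must be a positive integer.)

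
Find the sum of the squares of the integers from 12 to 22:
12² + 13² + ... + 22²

Use ∑_{k=1}^{n} k² = n(n+1)(2n+1)/6, then subtract the first 11 terms.
∑_{k=1}^{22} k² = 22×23×45/6 = 3795
∑_{k=1}^{11} k² = 11×12×23/6 = 506
∑_{k=12}^{22} k² = 3795 - 506 = 3289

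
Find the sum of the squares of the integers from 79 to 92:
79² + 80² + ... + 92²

Use ∑_{k=1}^{n} k² = n(n+1)(2n+1)/6, then subtract the first 78 terms.
∑_{k=1}^{92} k² = 92×93×185/6 = 263810
∑_{k=1}^{78} k² = 78×79×157/6 = 161239
∑_{k=79}^{92} k² = 263810 - 161239 = 102571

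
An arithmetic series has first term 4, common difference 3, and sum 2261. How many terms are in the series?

Using S = n/2 × [2a + (n-1)d]
2261 = n/2 × [2(4) + (n-1)(3)]
2261 = n/2 × [8 + 3n - 3]
4522 = n × [5 + 3n]
3n² + (5)n - 4522 = 0
Discriminant: Δ = (5)² - 4(3)(-4522) = 25 + 54264 = 54289
√Δ = 233
n = [-(5) + √Δ] / (2·3) = (-5 + 233) / 6 = 228 / 6 = 38
(The negative root is discarded since n must be a positive integer.)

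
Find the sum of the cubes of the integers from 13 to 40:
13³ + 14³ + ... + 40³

Use ∑_{k=1}^{n} k³ = [n(n+1)/2]², then subtract the first 12 terms.
∑_{k=1}^{40} k³ = [40×41/2]² = 820² = 672400
∑_{k=1}^{12} k³ = [12×13/2]² = 78² = 6084
∑_{k=13}^{40} k³ = 672400 - 6084 = 666316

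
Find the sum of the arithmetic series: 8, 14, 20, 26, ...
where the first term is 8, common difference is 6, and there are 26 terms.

Sₙ = n/2 × (first + last)
Last term = a + (n-1)d = 8 + (26-1)×6 = 158
S_26 = 26/2 × (8 + 158)
S_26 = 26/2 × 166 = 2158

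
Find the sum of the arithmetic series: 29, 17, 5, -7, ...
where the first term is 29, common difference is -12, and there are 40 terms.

Sₙ = n/2 × (first + last)
Last term = a + (n-1)d = 29 + (40-1)×(-12) = -439
S_40 = 40/2 × (29 + (-439))
S_40 = 40/2 × (-410) = -8200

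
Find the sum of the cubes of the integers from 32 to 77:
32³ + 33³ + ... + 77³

Use ∑_{k=1}^{n} k³ = [n(n+1)/2]², then subtract the first 31 terms.
∑_{k=1}^{77} k³ = [77×78/2]² = 3003² = 9018009
∑_{k=1}^{31} k³ = [31×32/2]² = 496² = 246016
∑_{k=32}^{77} k³ = 9018009 - 246016 = 8771993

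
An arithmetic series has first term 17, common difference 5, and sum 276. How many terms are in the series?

Using S = n/2 × [2a + (n-1)d]
276 = n/2 × [2(17) + (n-1)(5)]
276 = n/2 × [34 + 5n - 5]
552 = n × [29 + 5n]
5n² + (29)n - 552 = 0
Discriminant: Δ = (29)² - 4(5)(-552) = 841 + 11040 = 11881
√Δ = 109
n = [-(29) + √Δ] / (2·5) = (-29 + 109) / 10 = 80 / 10 = 8
(The negative root is discarded since n must be a positive integer.)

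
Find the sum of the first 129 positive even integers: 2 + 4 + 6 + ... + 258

Sum of first n even numbers = n(n+1)
= 129×130
= 16770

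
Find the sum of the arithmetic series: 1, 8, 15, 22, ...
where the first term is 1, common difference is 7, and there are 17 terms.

Sₙ = n/2 × (first + last)
Last term = a + (n-1)d = 1 + (17-1)×7 = 113
S_17 = 17/2 × (1 + 113)
S_17 = 17/2 × 114 = 969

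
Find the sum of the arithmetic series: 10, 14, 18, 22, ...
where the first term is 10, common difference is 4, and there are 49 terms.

Sₙ = n/2 × (first + last)
Last term = a + (n-1)d = 10 + (49-1)×4 = 202
S_49 = 49/2 × (10 + 202)
S_49 = 49/2 × 212 = 5194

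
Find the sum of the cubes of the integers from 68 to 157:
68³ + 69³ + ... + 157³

Use ∑_{k=1}^{n} k³ = [n(n+1)/2]², then subtract the first 67 terms.
∑_{k=1}^{157} k³ = [157×158/2]² = 12403² = 153834409
∑_{k=1}^{67} k³ = [67×68/2]² = 2278² = 5189284
∑_{k=68}^{157} k³ = 153834409 - 5189284 = 148645125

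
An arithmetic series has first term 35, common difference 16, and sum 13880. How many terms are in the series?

Using S = n/2 × [2a + (n-1)d]
13880 = n/2 × [2(35) + (n-1)(16)]
13880 = n/2 × [70 + 16n - 16]
27760 = n × [54 + 16n]
16n² + (54)n - 27760 = 0
Discriminant: Δ = (54)² - 4(16)(-27760) = 2916 + 1776640 = 1779556
√Δ = 1334
n = [-(54) + √Δ] / (2·16) = (-54 + 1334) / 32 = 1280 / 32 = 40
(The negative root is discarded since n must be a positive integer.)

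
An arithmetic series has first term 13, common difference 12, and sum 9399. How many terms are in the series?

Using S = n/2 × [2a + (n-1)d]
9399 = n/2 × [2(13) + (n-1)(12)]
9399 = n/2 × [26 + 12n - 12]
18798 = n × [14 + 12n]
12n² + (14)n - 18798 = 0
Discriminant: Δ = (14)² - 4(12)(-18798) = 196 + 902304 = 902500
√Δ = 950
n = [-(14) + √Δ] / (2·12) = (-14 + 950) / 24 = 936 / 24 = 39
(The negative root is discarded since n must be a positive integer.)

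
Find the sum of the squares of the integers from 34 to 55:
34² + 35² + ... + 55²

Use ∑_{k=1}^{n} k² = n(n+1)(2n+1)/6, then subtract the first 33 terms.
∑_{k=1}^{55} k² = 55×56×111/6 = 56980
∑_{k=1}^{33} k² = 33×34×67/6 = 12529
∑_{k=34}^{55} k² = 56980 - 12529 = 44451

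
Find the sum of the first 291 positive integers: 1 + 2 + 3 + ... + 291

Formula: ∑k = n(n+1)/2
= 291×292/2
= 84972/2
= 42486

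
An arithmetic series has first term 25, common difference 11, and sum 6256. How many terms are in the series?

Using S = n/2 × [2a + (n-1)d]
6256 = n/2 × [2(25) + (n-1)(11)]
6256 = n/2 × [50 + 11n - 11]
12512 = n × [39 + 11n]
11n² + (39)n - 12512 = 0
Discriminant: Δ = (39)² - 4(11)(-12512) = 1521 + 550528 = 552049
√Δ = 743
n = [-(39) + √Δ] / (2·11) = (-39 + 743) / 22 = 704 / 22 = 32
(The negative root is discarded since n must be a positive integer.)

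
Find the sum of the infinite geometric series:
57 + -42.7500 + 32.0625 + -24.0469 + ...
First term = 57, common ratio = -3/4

For |r| < 1, S = a / (1 - r)
S = 57 / (1 - (-3/4))
S = 57 / (7/4)
S = 228/7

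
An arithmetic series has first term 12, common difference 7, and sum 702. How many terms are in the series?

Using S = n/2 × [2a + (n-1)d]
702 = n/2 × [2(12) + (n-1)(7)]
702 = n/2 × [24 + 7n - 7]
1404 = n × [17 + 7n]
7n² + (17)n - 1404 = 0
Discriminant: Δ = (17)² - 4(7)(-1404) = 289 + 39312 = 39601
√Δ = 199
n = [-(17) + √Δ] / (2·7) = (-17 + 199) / 14 = 182 / 14 = 13
(The negative root is discarded since n must be a positive integer.)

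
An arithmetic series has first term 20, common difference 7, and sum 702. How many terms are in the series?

Using S = n/2 × [2a + (n-1)d]
702 = n/2 × [2(20) + (n-1)(7)]
702 = n/2 × [40 + 7n - 7]
1404 = n × [33 + 7n]
7n² + (33)n - 1404 = 0
Discriminant: Δ = (33)² - 4(7)(-1404) = 1089 + 39312 = 40401
√Δ = 201
n = [-(33) + √Δ] / (2·7) = (-33 + 201) / 14 = 168 / 14 = 12
(The negative root is discarded since n must be a positive integer.)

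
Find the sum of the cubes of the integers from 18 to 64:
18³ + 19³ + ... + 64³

Use ∑_{k=1}^{n} k³ = [n(n+1)/2]², then subtract the first 17 terms.
∑_{k=1}^{64} k³ = [64×65/2]² = 2080² = 4326400
∑_{k=1}^{17} k³ = [17×18/2]² = 153² = 23409
∑_{k=18}^{64} k³ = 4326400 - 23409 = 4302991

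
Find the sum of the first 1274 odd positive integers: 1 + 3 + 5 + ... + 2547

Sum of first n odd numbers = n²
= 1274²
= 1623076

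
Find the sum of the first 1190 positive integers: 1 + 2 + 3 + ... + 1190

Formula: ∑k = n(n+1)/2
= 1190×1191/2
= 1417290/2
= 708645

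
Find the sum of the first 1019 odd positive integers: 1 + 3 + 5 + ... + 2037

Sum of first n odd numbers = n²
= 1019²
= 1038361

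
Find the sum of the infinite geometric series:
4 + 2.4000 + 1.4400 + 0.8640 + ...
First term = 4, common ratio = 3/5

For |r| < 1, S = a / (1 - r)
S = 4 / (1 - (3/5))
S = 4 / (2/5)
S = 10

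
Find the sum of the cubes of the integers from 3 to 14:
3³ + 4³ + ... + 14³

Use ∑_{k=1}^{n} k³ = [n(n+1)/2]², then subtract the first 2 terms.
∑_{k=1}^{14} k³ = [14×15/2]² = 105² = 11025
∑_{k=1}^{2} k³ = [2×3/2]² = 3² = 9
∑_{k=3}^{14} k³ = 11025 - 9 = 11016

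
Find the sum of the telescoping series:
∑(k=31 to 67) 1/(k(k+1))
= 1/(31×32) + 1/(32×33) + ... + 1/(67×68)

Partial fractions: 1/(k(k+1)) = 1/k - 1/(k+1)
The series telescopes:
= (1/31 - 1/32) + (1/32 - 1/33) + ... + (1/67 - 1/68)
= 1/31 - 1/68
= 37/2108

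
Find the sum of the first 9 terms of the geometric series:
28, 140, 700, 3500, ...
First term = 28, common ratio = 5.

Sₙ = a(1 - rⁿ) / (1 - r)
S_9 = 28(1 - 5^9) / (1 - 5)
S_9 = 28(1 - 1953125) / (-4)
S_9 = 13671868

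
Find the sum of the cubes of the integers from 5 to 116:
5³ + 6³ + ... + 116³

Use ∑_{k=1}^{n} k³ = [n(n+1)/2]², then subtract the first 4 terms.
∑_{k=1}^{116} k³ = [116×117/2]² = 6786² = 46049796
∑_{k=1}^{4} k³ = [4×5/2]² = 10² = 100
∑_{k=5}^{116} k³ = 46049796 - 100 = 46049696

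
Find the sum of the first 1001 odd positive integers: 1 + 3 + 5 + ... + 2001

Sum of first n odd numbers = n²
= 1001²
= 1002001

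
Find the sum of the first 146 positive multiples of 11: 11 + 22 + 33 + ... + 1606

Factor out 11: = 11(1 + 2 + ... + 146) = 11 × n(n+1)/2
= 11 × 146×147/2
= 11 × 10731
= 118041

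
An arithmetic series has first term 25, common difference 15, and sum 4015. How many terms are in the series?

Using S = n/2 × [2a + (n-1)d]
4015 = n/2 × [2(25) + (n-1)(15)]
4015 = n/2 × [50 + 15n - 15]
8030 = n × [35 + 15n]
15n² + (35)n - 8030 = 0
Discriminant: Δ = (35)² - 4(15)(-8030) = 1225 + 481800 = 483025
√Δ = 695
n = [-(35) + √Δ] / (2·15) = (-35 + 695) / 30 = 660 / 30 = 22
(The negative root is discarded since n must be a positive integer.)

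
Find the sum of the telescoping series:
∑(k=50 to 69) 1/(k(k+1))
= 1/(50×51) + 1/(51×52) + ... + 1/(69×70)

Partial fractions: 1/(k(k+1)) = 1/k - 1/(k+1)
The series telescopes:
= (1/50 - 1/51) + (1/51 - 1/52) + ... + (1/69 - 1/70)
= 1/50 - 1/70
= 1/175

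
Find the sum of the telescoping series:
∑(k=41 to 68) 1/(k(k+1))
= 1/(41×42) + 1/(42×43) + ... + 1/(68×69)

Partial fractions: 1/(k(k+1)) = 1/k - 1/(k+1)
The series telescopes:
= (1/41 - 1/42) + (1/42 - 1/43) + ... + (1/68 - 1/69)
= 1/41 - 1/69
= 28/2829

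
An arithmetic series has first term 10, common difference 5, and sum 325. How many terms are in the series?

Using S = n/2 × [2a + (n-1)d]
325 = n/2 × [2(10) + (n-1)(5)]
325 = n/2 × [20 + 5n - 5]
650 = n × [15 + 5n]
5n² + (15)n - 650 = 0
Discriminant: Δ = (15)² - 4(5)(-650) = 225 + 13000 = 13225
√Δ = 115
n = [-(15) + √Δ] / (2·5) = (-15 + 115) / 10 = 100 / 10 = 10
(The negative root is discarded since n must be a positive integer.)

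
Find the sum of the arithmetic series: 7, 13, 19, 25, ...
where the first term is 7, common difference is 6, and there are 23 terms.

Sₙ = n/2 × (first + last)
Last term = a + (n-1)d = 7 + (23-1)×6 = 139
S_23 = 23/2 × (7 + 139)
S_23 = 23/2 × 146 = 1679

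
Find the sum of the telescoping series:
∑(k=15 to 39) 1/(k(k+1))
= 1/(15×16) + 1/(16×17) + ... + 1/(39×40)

Partial fractions: 1/(k(k+1)) = 1/k - 1/(k+1)
The series telescopes:
= (1/15 - 1/16) + (1/16 - 1/17) + ... + (1/39 - 1/40)
= 1/15 - 1/40
= 1/24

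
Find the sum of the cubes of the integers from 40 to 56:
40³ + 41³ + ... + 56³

Use ∑_{k=1}^{n} k³ = [n(n+1)/2]², then subtract the first 39 terms.
∑_{k=1}^{56} k³ = [56×57/2]² = 1596² = 2547216
∑_{k=1}^{39} k³ = [39×40/2]² = 780² = 608400
∑_{k=40}^{56} k³ = 2547216 - 608400 = 1938816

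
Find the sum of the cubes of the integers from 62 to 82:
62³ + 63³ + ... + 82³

Use ∑_{k=1}^{n} k³ = [n(n+1)/2]², then subtract the first 61 terms.
∑_{k=1}^{82} k³ = [82×83/2]² = 3403² = 11580409
∑_{k=1}^{61} k³ = [61×62/2]² = 1891² = 3575881
∑_{k=62}^{82} k³ = 11580409 - 3575881 = 8004528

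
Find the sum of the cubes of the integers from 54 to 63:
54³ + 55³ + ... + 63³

Use ∑_{k=1}^{n} k³ = [n(n+1)/2]², then subtract the first 53 terms.
∑_{k=1}^{63} k³ = [63×64/2]² = 2016² = 4064256
∑_{k=1}^{53} k³ = [53×54/2]² = 1431² = 2047761
∑_{k=54}^{63} k³ = 4064256 - 2047761 = 2016495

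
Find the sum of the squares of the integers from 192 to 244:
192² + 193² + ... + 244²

Use ∑_{k=1}^{n} k² = n(n+1)(2n+1)/6, then subtract the first 191 terms.
∑_{k=1}^{244} k² = 244×245×489/6 = 4872070
∑_{k=1}^{191} k² = 191×192×383/6 = 2340896
∑_{k=192}^{244} k² = 4872070 - 2340896 = 2531174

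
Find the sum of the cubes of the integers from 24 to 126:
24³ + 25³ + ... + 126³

Use ∑_{k=1}^{n} k³ = [n(n+1)/2]², then subtract the first 23 terms.
∑_{k=1}^{126} k³ = [126×127/2]² = 8001² = 64016001
∑_{k=1}^{23} k³ = [23×24/2]² = 276² = 76176
∑_{k=24}^{126} k³ = 64016001 - 76176 = 63939825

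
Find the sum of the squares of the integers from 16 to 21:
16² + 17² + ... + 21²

Use ∑_{k=1}^{n} k² = n(n+1)(2n+1)/6, then subtract the first 15 terms.
∑_{k=1}^{21} k² = 21×22×43/6 = 3311
∑_{k=1}^{15} k² = 15×16×31/6 = 1240
∑_{k=16}^{21} k² = 3311 - 1240 = 2071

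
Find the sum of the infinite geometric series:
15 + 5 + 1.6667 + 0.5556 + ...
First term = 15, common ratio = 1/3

For |r| < 1, S = a / (1 - r)
S = 15 / (1 - (1/3))
S = 15 / (2/3)
S = 45/2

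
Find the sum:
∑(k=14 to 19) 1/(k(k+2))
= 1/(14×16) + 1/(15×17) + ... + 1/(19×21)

Partial fractions: 1/(k(k+2)) = (1/2)[1/k - 1/(k+2)]
Telescoping leaves the first two and last two terms:
= (1/2)[1/14 + 1/15 - 1/20 - 1/21]
= 17/840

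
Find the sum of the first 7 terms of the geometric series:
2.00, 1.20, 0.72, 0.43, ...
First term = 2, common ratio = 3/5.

Sₙ = a(1 - rⁿ) / (1 - r)
S_7 = 2(1 - (3/5)^7) / (1 - (3/5))
S_7 = 2(1 - (2187/78125)) / (2/5)
S_7 = 75938/15625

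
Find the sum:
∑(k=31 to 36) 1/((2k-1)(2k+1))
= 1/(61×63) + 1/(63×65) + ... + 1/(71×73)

Partial fractions: 1/((2k-1)(2k+1)) = (1/2)[1/(2k-1) - 1/(2k+1)]
The series telescopes:
= (1/2)[1/61 - 1/73]
= 6/4453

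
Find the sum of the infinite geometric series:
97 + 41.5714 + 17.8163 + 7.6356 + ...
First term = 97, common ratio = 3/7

For |r| < 1, S = a / (1 - r)
S = 97 / (1 - (3/7))
S = 97 / (4/7)
S = 679/4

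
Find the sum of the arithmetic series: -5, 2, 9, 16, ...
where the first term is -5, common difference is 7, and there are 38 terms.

Sₙ = n/2 × (first + last)
Last term = a + (n-1)d = -5 + (38-1)×7 = 254
S_38 = 38/2 × (-5 + 254)
S_38 = 38/2 × 249 = 4731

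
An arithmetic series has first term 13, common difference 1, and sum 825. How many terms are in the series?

Using S = n/2 × [2a + (n-1)d]
825 = n/2 × [2(13) + (n-1)(1)]
825 = n/2 × [26 + 1n - 1]
1650 = n × [25 + 1n]
1n² + (25)n - 1650 = 0
Discriminant: Δ = (25)² - 4(1)(-1650) = 625 + 6600 = 7225
√Δ = 85
n = [-(25) + √Δ] / (2·1) = (-25 + 85) / 2 = 60 / 2 = 30
(The negative root is discarded since n must be a positive integer.)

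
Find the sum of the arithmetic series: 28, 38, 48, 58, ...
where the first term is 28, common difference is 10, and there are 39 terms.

Sₙ = n/2 × (first + last)
Last term = a + (n-1)d = 28 + (39-1)×10 = 408
S_39 = 39/2 × (28 + 408)
S_39 = 39/2 × 436 = 8502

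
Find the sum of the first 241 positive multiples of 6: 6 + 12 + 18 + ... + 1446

Factor out 6: = 6(1 + 2 + ... + 241) = 6 × n(n+1)/2
= 6 × 241×242/2
= 6 × 29161
= 174966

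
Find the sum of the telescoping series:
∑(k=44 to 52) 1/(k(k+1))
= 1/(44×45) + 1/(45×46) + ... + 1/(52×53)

Partial fractions: 1/(k(k+1)) = 1/k - 1/(k+1)
The series telescopes:
= (1/44 - 1/45) + (1/45 - 1/46) + ... + (1/52 - 1/53)
= 1/44 - 1/53
= 9/2332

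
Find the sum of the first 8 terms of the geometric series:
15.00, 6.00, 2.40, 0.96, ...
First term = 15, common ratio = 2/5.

Sₙ = a(1 - rⁿ) / (1 - r)
S_8 = 15(1 - (2/5)^8) / (1 - (2/5))
S_8 = 15(1 - (256/390625)) / (3/5)
S_8 = 390369/15625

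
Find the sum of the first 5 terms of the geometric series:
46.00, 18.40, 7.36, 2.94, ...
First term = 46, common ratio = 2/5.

Sₙ = a(1 - rⁿ) / (1 - r)
S_5 = 46(1 - (2/5)^5) / (1 - (2/5))
S_5 = 46(1 - (32/3125)) / (3/5)
S_5 = 47426/625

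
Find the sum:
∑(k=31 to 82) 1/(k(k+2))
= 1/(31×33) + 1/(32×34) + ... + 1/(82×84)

Partial fractions: 1/(k(k+2)) = (1/2)[1/k - 1/(k+2)]
Telescoping leaves the first two and last two terms:
= (1/2)[1/31 + 1/32 - 1/83 - 1/84]
= 68393/3458112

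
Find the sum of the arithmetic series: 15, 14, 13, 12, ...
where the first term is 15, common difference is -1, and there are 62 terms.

Sₙ = n/2 × (first + last)
Last term = a + (n-1)d = 15 + (62-1)×(-1) = -46
S_62 = 62/2 × (15 + (-46))
S_62 = 62/2 × (-31) = -961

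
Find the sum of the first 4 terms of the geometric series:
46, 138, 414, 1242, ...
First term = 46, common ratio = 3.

Sₙ = a(1 - rⁿ) / (1 - r)
S_4 = 46(1 - 3^4) / (1 - 3)
S_4 = 46(1 - 81) / (-2)
S_4 = 1840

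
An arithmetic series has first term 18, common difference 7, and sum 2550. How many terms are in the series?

Using S = n/2 × [2a + (n-1)d]
2550 = n/2 × [2(18) + (n-1)(7)]
2550 = n/2 × [36 + 7n - 7]
5100 = n × [29 + 7n]
7n² + (29)n - 5100 = 0
Discriminant: Δ = (29)² - 4(7)(-5100) = 841 + 142800 = 143641
√Δ = 379
n = [-(29) + √Δ] / (2·7) = (-29 + 379) / 14 = 350 / 14 = 25
(The negative root is discarded since n must be a positive integer.)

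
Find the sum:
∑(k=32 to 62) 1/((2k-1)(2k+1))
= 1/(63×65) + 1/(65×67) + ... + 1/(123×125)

Partial fractions: 1/((2k-1)(2k+1)) = (1/2)[1/(2k-1) - 1/(2k+1)]
The series telescopes:
= (1/2)[1/63 - 1/125]
= 31/7875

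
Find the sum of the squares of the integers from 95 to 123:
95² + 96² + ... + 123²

Use ∑_{k=1}^{n} k² = n(n+1)(2n+1)/6, then subtract the first 94 terms.
∑_{k=1}^{123} k² = 123×124×247/6 = 627874
∑_{k=1}^{94} k² = 94×95×189/6 = 281295
∑_{k=95}^{123} k² = 627874 - 281295 = 346579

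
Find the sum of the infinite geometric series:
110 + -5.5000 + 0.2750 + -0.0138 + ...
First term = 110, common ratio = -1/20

For |r| < 1, S = a / (1 - r)
S = 110 / (1 - (-1/20))
S = 110 / (21/20)
S = 2200/21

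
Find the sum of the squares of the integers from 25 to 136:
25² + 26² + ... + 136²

Use ∑_{k=1}^{n} k² = n(n+1)(2n+1)/6, then subtract the first 24 terms.
∑_{k=1}^{136} k² = 136×137×273/6 = 847756
∑_{k=1}^{24} k² = 24×25×49/6 = 4900
∑_{k=25}^{136} k² = 847756 - 4900 = 842856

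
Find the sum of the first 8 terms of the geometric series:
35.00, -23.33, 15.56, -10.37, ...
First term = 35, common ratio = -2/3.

Sₙ = a(1 - rⁿ) / (1 - r)
S_8 = 35(1 - (-2/3)^8) / (1 - (-2/3))
S_8 = 35(1 - (256/6561)) / (5/3)
S_8 = 44135/2187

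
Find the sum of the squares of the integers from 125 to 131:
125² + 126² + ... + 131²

Use ∑_{k=1}^{n} k² = n(n+1)(2n+1)/6, then subtract the first 124 terms.
∑_{k=1}^{131} k² = 131×132×263/6 = 757966
∑_{k=1}^{124} k² = 124×125×249/6 = 643250
∑_{k=125}^{131} k² = 757966 - 643250 = 114716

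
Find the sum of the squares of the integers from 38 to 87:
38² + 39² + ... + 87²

Use ∑_{k=1}^{n} k² = n(n+1)(2n+1)/6, then subtract the first 37 terms.
∑_{k=1}^{87} k² = 87×88×175/6 = 223300
∑_{k=1}^{37} k² = 37×38×75/6 = 17575
∑_{k=38}^{87} k² = 223300 - 17575 = 205725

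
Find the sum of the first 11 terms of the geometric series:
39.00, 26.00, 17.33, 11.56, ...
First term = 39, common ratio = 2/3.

Sₙ = a(1 - rⁿ) / (1 - r)
S_11 = 39(1 - (2/3)^11) / (1 - (2/3))
S_11 = 39(1 - (2048/177147)) / (1/3)
S_11 = 2276287/19683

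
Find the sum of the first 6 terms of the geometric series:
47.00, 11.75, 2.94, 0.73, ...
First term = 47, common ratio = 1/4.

Sₙ = a(1 - rⁿ) / (1 - r)
S_6 = 47(1 - (1/4)^6) / (1 - (1/4))
S_6 = 47(1 - (1/4096)) / (3/4)
S_6 = 64155/1024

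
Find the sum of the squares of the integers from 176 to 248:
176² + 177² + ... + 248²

Use ∑_{k=1}^{n} k² = n(n+1)(2n+1)/6, then subtract the first 175 terms.
∑_{k=1}^{248} k² = 248×249×497/6 = 5115124
∑_{k=1}^{175} k² = 175×176×351/6 = 1801800
∑_{k=176}^{248} k² = 5115124 - 1801800 = 3313324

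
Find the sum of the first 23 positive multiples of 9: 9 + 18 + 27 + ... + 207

Factor out 9: = 9(1 + 2 + ... + 23) = 9 × n(n+1)/2
= 9 × 23×24/2
= 9 × 276
= 2484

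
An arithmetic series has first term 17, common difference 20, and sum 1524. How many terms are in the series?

Using S = n/2 × [2a + (n-1)d]
1524 = n/2 × [2(17) + (n-1)(20)]
1524 = n/2 × [34 + 20n - 20]
3048 = n × [14 + 20n]
20n² + (14)n - 3048 = 0
Discriminant: Δ = (14)² - 4(20)(-3048) = 196 + 243840 = 244036
√Δ = 494
n = [-(14) + √Δ] / (2·20) = (-14 + 494) / 40 = 480 / 40 = 12
(The negative root is discarded since n must be a positive integer.)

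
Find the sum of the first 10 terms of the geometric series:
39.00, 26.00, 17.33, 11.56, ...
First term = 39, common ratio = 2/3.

Sₙ = a(1 - rⁿ) / (1 - r)
S_10 = 39(1 - (2/3)^10) / (1 - (2/3))
S_10 = 39(1 - (1024/59049)) / (1/3)
S_10 = 754325/6561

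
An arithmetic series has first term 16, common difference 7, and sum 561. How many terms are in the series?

Using S = n/2 × [2a + (n-1)d]
561 = n/2 × [2(16) + (n-1)(7)]
561 = n/2 × [32 + 7n - 7]
1122 = n × [25 + 7n]
7n² + (25)n - 1122 = 0
Discriminant: Δ = (25)² - 4(7)(-1122) = 625 + 31416 = 32041
√Δ = 179
n = [-(25) + √Δ] / (2·7) = (-25 + 179) / 14 = 154 / 14 = 11
(The negative root is discarded since n must be a positive integer.)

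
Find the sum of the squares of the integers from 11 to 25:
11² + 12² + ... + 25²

Use ∑_{k=1}^{n} k² = n(n+1)(2n+1)/6, then subtract the first 10 terms.
∑_{k=1}^{25} k² = 25×26×51/6 = 5525
∑_{k=1}^{10} k² = 10×11×21/6 = 385
∑_{k=11}^{25} k² = 5525 - 385 = 5140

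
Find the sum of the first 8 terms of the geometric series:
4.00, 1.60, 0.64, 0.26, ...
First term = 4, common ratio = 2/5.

Sₙ = a(1 - rⁿ) / (1 - r)
S_8 = 4(1 - (2/5)^8) / (1 - (2/5))
S_8 = 4(1 - (256/390625)) / (3/5)
S_8 = 520492/78125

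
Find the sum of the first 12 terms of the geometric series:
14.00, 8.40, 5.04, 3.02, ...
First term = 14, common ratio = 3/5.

Sₙ = a(1 - rⁿ) / (1 - r)
S_12 = 14(1 - (3/5)^12) / (1 - (3/5))
S_12 = 14(1 - (531441/244140625)) / (2/5)
S_12 = 1705264288/48828125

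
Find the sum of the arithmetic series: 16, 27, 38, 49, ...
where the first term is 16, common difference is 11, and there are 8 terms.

Sₙ = n/2 × (first + last)
Last term = a + (n-1)d = 16 + (8-1)×11 = 93
S_8 = 8/2 × (16 + 93)
S_8 = 8/2 × 109 = 436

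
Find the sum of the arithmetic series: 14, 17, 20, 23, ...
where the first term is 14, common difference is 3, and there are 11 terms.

Sₙ = n/2 × (first + last)
Last term = a + (n-1)d = 14 + (11-1)×3 = 44
S_11 = 11/2 × (14 + 44)
S_11 = 11/2 × 58 = 319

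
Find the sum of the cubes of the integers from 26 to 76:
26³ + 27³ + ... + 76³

Use ∑_{k=1}^{n} k³ = [n(n+1)/2]², then subtract the first 25 terms.
∑_{k=1}^{76} k³ = [76×77/2]² = 2926² = 8561476
∑_{k=1}^{25} k³ = [25×26/2]² = 325² = 105625
∑_{k=26}^{76} k³ = 8561476 - 105625 = 8455851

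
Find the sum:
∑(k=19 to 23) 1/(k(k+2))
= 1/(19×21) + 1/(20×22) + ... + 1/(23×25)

Partial fractions: 1/(k(k+2)) = (1/2)[1/k - 1/(k+2)]
Telescoping leaves the first two and last two terms:
= (1/2)[1/19 + 1/20 - 1/24 - 1/25]
= 239/22800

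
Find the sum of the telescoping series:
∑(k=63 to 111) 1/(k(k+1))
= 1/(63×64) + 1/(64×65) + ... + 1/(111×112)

Partial fractions: 1/(k(k+1)) = 1/k - 1/(k+1)
The series telescopes:
= (1/63 - 1/64) + (1/64 - 1/65) + ... + (1/111 - 1/112)
= 1/63 - 1/112
= 1/144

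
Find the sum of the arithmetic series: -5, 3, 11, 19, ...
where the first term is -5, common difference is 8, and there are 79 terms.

Sₙ = n/2 × (first + last)
Last term = a + (n-1)d = -5 + (79-1)×8 = 619
S_79 = 79/2 × (-5 + 619)
S_79 = 79/2 × 614 = 24253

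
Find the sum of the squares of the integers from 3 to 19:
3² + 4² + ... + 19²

Use ∑_{k=1}^{n} k² = n(n+1)(2n+1)/6, then subtract the first 2 terms.
∑_{k=1}^{19} k² = 19×20×39/6 = 2470
∑_{k=1}^{2} k² = 2×3×5/6 = 5
∑_{k=3}^{19} k² = 2470 - 5 = 2465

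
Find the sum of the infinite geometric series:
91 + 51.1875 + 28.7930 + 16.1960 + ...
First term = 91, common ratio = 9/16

For |r| < 1, S = a / (1 - r)
S = 91 / (1 - (9/16))
S = 91 / (7/16)
S = 208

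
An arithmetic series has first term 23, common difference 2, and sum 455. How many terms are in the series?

Using S = n/2 × [2a + (n-1)d]
455 = n/2 × [2(23) + (n-1)(2)]
455 = n/2 × [46 + 2n - 2]
910 = n × [44 + 2n]
2n² + (44)n - 910 = 0
Discriminant: Δ = (44)² - 4(2)(-910) = 1936 + 7280 = 9216
√Δ = 96
n = [-(44) + √Δ] / (2·2) = (-44 + 96) / 4 = 52 / 4 = 13
(The negative root is discarded since n must be a positive integer.)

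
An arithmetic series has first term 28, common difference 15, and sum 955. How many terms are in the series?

Using S = n/2 × [2a + (n-1)d]
955 = n/2 × [2(28) + (n-1)(15)]
955 = n/2 × [56 + 15n - 15]
1910 = n × [41 + 15n]
15n² + (41)n - 1910 = 0
Discriminant: Δ = (41)² - 4(15)(-1910) = 1681 + 114600 = 116281
√Δ = 341
n = [-(41) + √Δ] / (2·15) = (-41 + 341) / 30 = 300 / 30 = 10
(The negative root is discarded since n must be a positive integer.)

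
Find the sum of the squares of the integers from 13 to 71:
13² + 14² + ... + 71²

Use ∑_{k=1}^{n} k² = n(n+1)(2n+1)/6, then subtract the first 12 terms.
∑_{k=1}^{71} k² = 71×72×143/6 = 121836
∑_{k=1}^{12} k² = 12×13×25/6 = 650
∑_{k=13}^{71} k² = 121836 - 650 = 121186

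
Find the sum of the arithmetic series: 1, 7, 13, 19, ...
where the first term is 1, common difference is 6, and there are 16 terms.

Sₙ = n/2 × (first + last)
Last term = a + (n-1)d = 1 + (16-1)×6 = 91
S_16 = 16/2 × (1 + 91)
S_16 = 16/2 × 92 = 736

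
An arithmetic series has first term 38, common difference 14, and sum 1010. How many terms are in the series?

Using S = n/2 × [2a + (n-1)d]
1010 = n/2 × [2(38) + (n-1)(14)]
1010 = n/2 × [76 + 14n - 14]
2020 = n × [62 + 14n]
14n² + (62)n - 2020 = 0
Discriminant: Δ = (62)² - 4(14)(-2020) = 3844 + 113120 = 116964
√Δ = 342
n = [-(62) + √Δ] / (2·14) = (-62 + 342) / 28 = 280 / 28 = 10
(The negative root is discarded since n must be a positive integer.)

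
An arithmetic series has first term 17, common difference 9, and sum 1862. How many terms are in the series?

Using S = n/2 × [2a + (n-1)d]
1862 = n/2 × [2(17) + (n-1)(9)]
1862 = n/2 × [34 + 9n - 9]
3724 = n × [25 + 9n]
9n² + (25)n - 3724 = 0
Discriminant: Δ = (25)² - 4(9)(-3724) = 625 + 134064 = 134689
√Δ = 367
n = [-(25) + √Δ] / (2·9) = (-25 + 367) / 18 = 342 / 18 = 19
(The negative root is discarded since n must be a positive integer.)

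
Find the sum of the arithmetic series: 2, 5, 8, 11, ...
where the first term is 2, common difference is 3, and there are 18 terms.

Sₙ = n/2 × (first + last)
Last term = a + (n-1)d = 2 + (18-1)×3 = 53
S_18 = 18/2 × (2 + 53)
S_18 = 18/2 × 55 = 495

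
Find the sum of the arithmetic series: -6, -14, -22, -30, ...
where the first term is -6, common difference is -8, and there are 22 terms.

Sₙ = n/2 × (first + last)
Last term = a + (n-1)d = -6 + (22-1)×(-8) = -174
S_22 = 22/2 × (-6 + (-174))
S_22 = 22/2 × (-180) = -1980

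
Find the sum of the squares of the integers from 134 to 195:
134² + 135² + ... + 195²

Use ∑_{k=1}^{n} k² = n(n+1)(2n+1)/6, then subtract the first 133 terms.
∑_{k=1}^{195} k² = 195×196×391/6 = 2490670
∑_{k=1}^{133} k² = 133×134×267/6 = 793079
∑_{k=134}^{195} k² = 2490670 - 793079 = 1697591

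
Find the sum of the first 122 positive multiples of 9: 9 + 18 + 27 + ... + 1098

Factor out 9: = 9(1 + 2 + ... + 122) = 9 × n(n+1)/2
= 9 × 122×123/2
= 9 × 7503
= 67527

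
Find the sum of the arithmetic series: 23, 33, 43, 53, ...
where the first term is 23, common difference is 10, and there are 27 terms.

Sₙ = n/2 × (first + last)
Last term = a + (n-1)d = 23 + (27-1)×10 = 283
S_27 = 27/2 × (23 + 283)
S_27 = 27/2 × 306 = 4131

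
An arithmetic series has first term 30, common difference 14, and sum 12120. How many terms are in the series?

Using S = n/2 × [2a + (n-1)d]
12120 = n/2 × [2(30) + (n-1)(14)]
12120 = n/2 × [60 + 14n - 14]
24240 = n × [46 + 14n]
14n² + (46)n - 24240 = 0
Discriminant: Δ = (46)² - 4(14)(-24240) = 2116 + 1357440 = 1359556
√Δ = 1166
n = [-(46) + √Δ] / (2·14) = (-46 + 1166) / 28 = 1120 / 28 = 40
(The negative root is discarded since n must be a positive integer.)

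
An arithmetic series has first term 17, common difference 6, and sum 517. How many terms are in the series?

Using S = n/2 × [2a + (n-1)d]
517 = n/2 × [2(17) + (n-1)(6)]
517 = n/2 × [34 + 6n - 6]
1034 = n × [28 + 6n]
6n² + (28)n - 1034 = 0
Discriminant: Δ = (28)² - 4(6)(-1034) = 784 + 24816 = 25600
√Δ = 160
n = [-(28) + √Δ] / (2·6) = (-28 + 160) / 12 = 132 / 12 = 11
(The negative root is discarded since n must be a positive integer.)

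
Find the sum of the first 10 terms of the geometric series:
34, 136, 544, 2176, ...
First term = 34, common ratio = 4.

Sₙ = a(1 - rⁿ) / (1 - r)
S_10 = 34(1 - 4^10) / (1 - 4)
S_10 = 34(1 - 1048576) / (-3)
S_10 = 11883850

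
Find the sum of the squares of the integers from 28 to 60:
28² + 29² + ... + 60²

Use ∑_{k=1}^{n} k² = n(n+1)(2n+1)/6, then subtract the first 27 terms.
∑_{k=1}^{60} k² = 60×61×121/6 = 73810
∑_{k=1}^{27} k² = 27×28×55/6 = 6930
∑_{k=28}^{60} k² = 73810 - 6930 = 66880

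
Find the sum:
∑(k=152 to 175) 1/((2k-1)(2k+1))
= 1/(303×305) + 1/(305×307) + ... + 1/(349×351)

Partial fractions: 1/((2k-1)(2k+1)) = (1/2)[1/(2k-1) - 1/(2k+1)]
The series telescopes:
= (1/2)[1/303 - 1/351]
= 8/35451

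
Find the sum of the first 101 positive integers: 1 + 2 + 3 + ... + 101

Formula: ∑k = n(n+1)/2
= 101×102/2
= 10302/2
= 5151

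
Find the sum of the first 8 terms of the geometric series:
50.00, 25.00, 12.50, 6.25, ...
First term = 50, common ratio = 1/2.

Sₙ = a(1 - rⁿ) / (1 - r)
S_8 = 50(1 - (1/2)^8) / (1 - (1/2))
S_8 = 50(1 - (1/256)) / (1/2)
S_8 = 6375/64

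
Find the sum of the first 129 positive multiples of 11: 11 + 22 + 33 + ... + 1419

Factor out 11: = 11(1 + 2 + ... + 129) = 11 × n(n+1)/2
= 11 × 129×130/2
= 11 × 8385
= 92235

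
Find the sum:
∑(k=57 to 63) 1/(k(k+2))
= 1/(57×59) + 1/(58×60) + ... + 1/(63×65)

Partial fractions: 1/(k(k+2)) = (1/2)[1/k - 1/(k+2)]
Telescoping leaves the first two and last two terms:
= (1/2)[1/57 + 1/58 - 1/64 - 1/65]
= 25963/13752960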